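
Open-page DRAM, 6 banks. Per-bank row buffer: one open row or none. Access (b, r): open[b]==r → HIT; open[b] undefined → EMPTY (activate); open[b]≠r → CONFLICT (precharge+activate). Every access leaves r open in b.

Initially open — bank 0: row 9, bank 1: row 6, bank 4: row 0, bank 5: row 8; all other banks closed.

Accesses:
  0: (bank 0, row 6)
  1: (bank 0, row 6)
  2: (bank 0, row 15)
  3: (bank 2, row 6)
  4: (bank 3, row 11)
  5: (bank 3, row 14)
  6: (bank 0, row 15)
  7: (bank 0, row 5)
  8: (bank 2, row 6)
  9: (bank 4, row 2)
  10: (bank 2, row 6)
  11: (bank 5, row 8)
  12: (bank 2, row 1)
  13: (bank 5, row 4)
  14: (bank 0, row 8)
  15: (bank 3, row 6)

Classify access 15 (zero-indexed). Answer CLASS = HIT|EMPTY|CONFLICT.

step 0: bank0 9->6 [CONFLICT]
step 1: bank0 6->6 [HIT]
step 2: bank0 6->15 [CONFLICT]
step 3: bank2 None->6 [EMPTY]
step 4: bank3 None->11 [EMPTY]
step 5: bank3 11->14 [CONFLICT]
step 6: bank0 15->15 [HIT]
step 7: bank0 15->5 [CONFLICT]
step 8: bank2 6->6 [HIT]
step 9: bank4 0->2 [CONFLICT]
step 10: bank2 6->6 [HIT]
step 11: bank5 8->8 [HIT]
step 12: bank2 6->1 [CONFLICT]
step 13: bank5 8->4 [CONFLICT]
step 14: bank0 5->8 [CONFLICT]
step 15: bank3 14->6 [CONFLICT]

CLASS = CONFLICT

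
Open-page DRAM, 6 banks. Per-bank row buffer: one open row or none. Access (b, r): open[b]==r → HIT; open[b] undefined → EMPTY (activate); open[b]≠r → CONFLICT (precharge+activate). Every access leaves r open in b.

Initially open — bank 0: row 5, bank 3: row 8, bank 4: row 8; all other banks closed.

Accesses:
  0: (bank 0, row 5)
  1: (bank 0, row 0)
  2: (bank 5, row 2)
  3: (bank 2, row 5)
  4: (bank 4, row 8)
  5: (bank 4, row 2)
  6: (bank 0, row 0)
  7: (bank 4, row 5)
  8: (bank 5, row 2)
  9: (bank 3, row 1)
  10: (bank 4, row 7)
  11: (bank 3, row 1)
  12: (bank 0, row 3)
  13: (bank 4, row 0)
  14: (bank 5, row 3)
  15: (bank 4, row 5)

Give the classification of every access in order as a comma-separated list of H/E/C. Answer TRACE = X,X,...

TRACE = H,C,E,E,H,C,H,C,H,C,C,H,C,C,C,C

  [0] b0 r5: had r5 ⇒ H
  [1] b0 r0: had r5 ⇒ C
  [2] b5 r2: no row ⇒ E
  [3] b2 r5: no row ⇒ E
  [4] b4 r8: had r8 ⇒ H
  [5] b4 r2: had r8 ⇒ C
  [6] b0 r0: had r0 ⇒ H
  [7] b4 r5: had r2 ⇒ C
  [8] b5 r2: had r2 ⇒ H
  [9] b3 r1: had r8 ⇒ C
  [10] b4 r7: had r5 ⇒ C
  [11] b3 r1: had r1 ⇒ H
  [12] b0 r3: had r0 ⇒ C
  [13] b4 r0: had r7 ⇒ C
  [14] b5 r3: had r2 ⇒ C
  [15] b4 r5: had r0 ⇒ C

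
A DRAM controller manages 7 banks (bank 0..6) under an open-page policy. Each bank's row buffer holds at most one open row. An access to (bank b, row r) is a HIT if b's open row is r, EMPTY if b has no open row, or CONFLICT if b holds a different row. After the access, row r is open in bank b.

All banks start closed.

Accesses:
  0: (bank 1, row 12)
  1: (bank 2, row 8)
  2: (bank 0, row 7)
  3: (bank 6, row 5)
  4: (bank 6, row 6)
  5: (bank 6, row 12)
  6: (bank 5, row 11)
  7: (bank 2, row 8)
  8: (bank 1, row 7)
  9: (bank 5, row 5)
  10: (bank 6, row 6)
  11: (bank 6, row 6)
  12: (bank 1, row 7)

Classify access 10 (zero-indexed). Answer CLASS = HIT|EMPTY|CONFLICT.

step 0: bank1 None->12 [EMPTY]
step 1: bank2 None->8 [EMPTY]
step 2: bank0 None->7 [EMPTY]
step 3: bank6 None->5 [EMPTY]
step 4: bank6 5->6 [CONFLICT]
step 5: bank6 6->12 [CONFLICT]
step 6: bank5 None->11 [EMPTY]
step 7: bank2 8->8 [HIT]
step 8: bank1 12->7 [CONFLICT]
step 9: bank5 11->5 [CONFLICT]
step 10: bank6 12->6 [CONFLICT]
step 11: bank6 6->6 [HIT]
step 12: bank1 7->7 [HIT]

CLASS = CONFLICT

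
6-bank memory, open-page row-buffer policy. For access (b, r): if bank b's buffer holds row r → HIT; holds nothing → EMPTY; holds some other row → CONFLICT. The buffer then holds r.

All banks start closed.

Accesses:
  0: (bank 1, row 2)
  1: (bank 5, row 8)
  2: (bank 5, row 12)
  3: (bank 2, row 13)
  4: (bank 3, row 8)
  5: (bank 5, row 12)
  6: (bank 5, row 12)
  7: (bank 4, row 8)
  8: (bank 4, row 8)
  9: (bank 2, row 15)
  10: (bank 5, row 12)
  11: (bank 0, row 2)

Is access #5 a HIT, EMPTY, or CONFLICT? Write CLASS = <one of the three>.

CLASS = HIT

step 0: bank1 None->2 [EMPTY]
step 1: bank5 None->8 [EMPTY]
step 2: bank5 8->12 [CONFLICT]
step 3: bank2 None->13 [EMPTY]
step 4: bank3 None->8 [EMPTY]
step 5: bank5 12->12 [HIT]
step 6: bank5 12->12 [HIT]
step 7: bank4 None->8 [EMPTY]
step 8: bank4 8->8 [HIT]
step 9: bank2 13->15 [CONFLICT]
step 10: bank5 12->12 [HIT]
step 11: bank0 None->2 [EMPTY]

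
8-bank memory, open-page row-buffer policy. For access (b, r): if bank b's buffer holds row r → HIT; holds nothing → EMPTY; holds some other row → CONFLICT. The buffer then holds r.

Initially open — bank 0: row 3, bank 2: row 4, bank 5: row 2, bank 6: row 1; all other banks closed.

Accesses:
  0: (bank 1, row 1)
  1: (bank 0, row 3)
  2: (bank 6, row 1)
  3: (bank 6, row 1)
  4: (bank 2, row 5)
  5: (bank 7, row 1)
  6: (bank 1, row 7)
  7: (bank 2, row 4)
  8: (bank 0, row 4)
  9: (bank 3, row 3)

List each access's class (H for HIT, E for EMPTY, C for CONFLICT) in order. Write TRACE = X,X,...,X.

TRACE = E,H,H,H,C,E,C,C,C,E

step 0: bank1 None->1 [EMPTY]
step 1: bank0 3->3 [HIT]
step 2: bank6 1->1 [HIT]
step 3: bank6 1->1 [HIT]
step 4: bank2 4->5 [CONFLICT]
step 5: bank7 None->1 [EMPTY]
step 6: bank1 1->7 [CONFLICT]
step 7: bank2 5->4 [CONFLICT]
step 8: bank0 3->4 [CONFLICT]
step 9: bank3 None->3 [EMPTY]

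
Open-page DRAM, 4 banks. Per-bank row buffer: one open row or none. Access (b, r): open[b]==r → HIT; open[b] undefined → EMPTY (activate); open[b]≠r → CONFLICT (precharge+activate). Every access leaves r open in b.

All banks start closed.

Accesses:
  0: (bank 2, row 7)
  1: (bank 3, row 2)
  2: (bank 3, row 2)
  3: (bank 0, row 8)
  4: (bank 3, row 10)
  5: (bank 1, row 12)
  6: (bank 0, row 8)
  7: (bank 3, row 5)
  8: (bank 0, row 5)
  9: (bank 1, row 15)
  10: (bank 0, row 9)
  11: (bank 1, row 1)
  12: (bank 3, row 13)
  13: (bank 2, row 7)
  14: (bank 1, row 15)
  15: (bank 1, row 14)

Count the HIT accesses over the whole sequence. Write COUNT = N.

COUNT = 3

#0 (2,7) E
#1 (3,2) E
#2 (3,2) H  (was 2)
#3 (0,8) E
#4 (3,10) C  (was 2)
#5 (1,12) E
#6 (0,8) H  (was 8)
#7 (3,5) C  (was 10)
#8 (0,5) C  (was 8)
#9 (1,15) C  (was 12)
#10 (0,9) C  (was 5)
#11 (1,1) C  (was 15)
#12 (3,13) C  (was 5)
#13 (2,7) H  (was 7)
#14 (1,15) C  (was 1)
#15 (1,14) C  (was 15)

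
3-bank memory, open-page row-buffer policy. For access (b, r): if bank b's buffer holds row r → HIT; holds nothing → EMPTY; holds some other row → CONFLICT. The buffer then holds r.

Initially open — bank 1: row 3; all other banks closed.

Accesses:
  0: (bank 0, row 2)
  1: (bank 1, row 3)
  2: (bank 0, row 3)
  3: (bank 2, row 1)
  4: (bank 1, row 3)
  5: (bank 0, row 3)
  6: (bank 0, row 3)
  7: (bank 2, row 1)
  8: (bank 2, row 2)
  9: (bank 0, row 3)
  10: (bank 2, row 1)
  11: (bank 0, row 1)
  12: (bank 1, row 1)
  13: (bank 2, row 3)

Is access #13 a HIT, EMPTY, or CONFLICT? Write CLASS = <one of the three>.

#0 (0,2) E
#1 (1,3) H  (was 3)
#2 (0,3) C  (was 2)
#3 (2,1) E
#4 (1,3) H  (was 3)
#5 (0,3) H  (was 3)
#6 (0,3) H  (was 3)
#7 (2,1) H  (was 1)
#8 (2,2) C  (was 1)
#9 (0,3) H  (was 3)
#10 (2,1) C  (was 2)
#11 (0,1) C  (was 3)
#12 (1,1) C  (was 3)
#13 (2,3) C  (was 1)

CLASS = CONFLICT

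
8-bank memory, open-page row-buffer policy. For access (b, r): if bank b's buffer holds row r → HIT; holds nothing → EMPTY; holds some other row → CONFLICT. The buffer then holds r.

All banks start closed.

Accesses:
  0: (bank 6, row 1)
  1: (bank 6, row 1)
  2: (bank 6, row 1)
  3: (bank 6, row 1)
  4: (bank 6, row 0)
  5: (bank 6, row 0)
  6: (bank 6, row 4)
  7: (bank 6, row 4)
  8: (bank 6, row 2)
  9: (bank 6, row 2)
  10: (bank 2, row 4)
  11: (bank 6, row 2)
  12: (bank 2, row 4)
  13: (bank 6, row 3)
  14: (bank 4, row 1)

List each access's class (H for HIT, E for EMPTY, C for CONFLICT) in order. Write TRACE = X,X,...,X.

TRACE = E,H,H,H,C,H,C,H,C,H,E,H,H,C,E

#0 (6,1) E
#1 (6,1) H  (was 1)
#2 (6,1) H  (was 1)
#3 (6,1) H  (was 1)
#4 (6,0) C  (was 1)
#5 (6,0) H  (was 0)
#6 (6,4) C  (was 0)
#7 (6,4) H  (was 4)
#8 (6,2) C  (was 4)
#9 (6,2) H  (was 2)
#10 (2,4) E
#11 (6,2) H  (was 2)
#12 (2,4) H  (was 4)
#13 (6,3) C  (was 2)
#14 (4,1) E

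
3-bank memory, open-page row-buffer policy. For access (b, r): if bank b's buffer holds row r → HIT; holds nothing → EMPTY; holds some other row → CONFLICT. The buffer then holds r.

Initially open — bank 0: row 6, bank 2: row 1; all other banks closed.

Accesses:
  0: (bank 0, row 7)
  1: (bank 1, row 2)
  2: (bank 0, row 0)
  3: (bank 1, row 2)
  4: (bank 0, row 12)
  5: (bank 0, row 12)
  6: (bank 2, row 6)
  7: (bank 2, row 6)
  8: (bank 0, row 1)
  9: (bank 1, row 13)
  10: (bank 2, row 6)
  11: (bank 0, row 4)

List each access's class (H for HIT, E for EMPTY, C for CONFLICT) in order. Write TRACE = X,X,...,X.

TRACE = C,E,C,H,C,H,C,H,C,C,H,C

#0 (0,7) C  (was 6)
#1 (1,2) E
#2 (0,0) C  (was 7)
#3 (1,2) H  (was 2)
#4 (0,12) C  (was 0)
#5 (0,12) H  (was 12)
#6 (2,6) C  (was 1)
#7 (2,6) H  (was 6)
#8 (0,1) C  (was 12)
#9 (1,13) C  (was 2)
#10 (2,6) H  (was 6)
#11 (0,4) C  (was 1)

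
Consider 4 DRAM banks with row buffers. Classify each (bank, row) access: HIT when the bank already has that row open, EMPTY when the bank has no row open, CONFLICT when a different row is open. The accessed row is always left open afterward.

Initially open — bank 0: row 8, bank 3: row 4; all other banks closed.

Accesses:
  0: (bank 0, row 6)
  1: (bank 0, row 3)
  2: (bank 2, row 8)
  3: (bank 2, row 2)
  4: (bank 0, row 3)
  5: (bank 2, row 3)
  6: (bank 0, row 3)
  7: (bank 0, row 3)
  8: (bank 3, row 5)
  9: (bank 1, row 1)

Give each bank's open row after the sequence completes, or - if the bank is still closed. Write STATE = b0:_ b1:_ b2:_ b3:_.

  [0] b0 r6: had r8 ⇒ C
  [1] b0 r3: had r6 ⇒ C
  [2] b2 r8: no row ⇒ E
  [3] b2 r2: had r8 ⇒ C
  [4] b0 r3: had r3 ⇒ H
  [5] b2 r3: had r2 ⇒ C
  [6] b0 r3: had r3 ⇒ H
  [7] b0 r3: had r3 ⇒ H
  [8] b3 r5: had r4 ⇒ C
  [9] b1 r1: no row ⇒ E

STATE = b0:3 b1:1 b2:3 b3:5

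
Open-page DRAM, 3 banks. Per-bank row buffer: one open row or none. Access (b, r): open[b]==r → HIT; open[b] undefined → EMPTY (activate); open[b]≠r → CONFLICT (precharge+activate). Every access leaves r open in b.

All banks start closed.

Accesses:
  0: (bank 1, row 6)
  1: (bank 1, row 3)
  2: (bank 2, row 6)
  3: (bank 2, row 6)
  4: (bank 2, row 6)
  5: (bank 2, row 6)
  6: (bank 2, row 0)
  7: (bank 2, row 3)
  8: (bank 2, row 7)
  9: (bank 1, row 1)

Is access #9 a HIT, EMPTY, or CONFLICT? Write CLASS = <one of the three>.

  [0] b1 r6: no row ⇒ E
  [1] b1 r3: had r6 ⇒ C
  [2] b2 r6: no row ⇒ E
  [3] b2 r6: had r6 ⇒ H
  [4] b2 r6: had r6 ⇒ H
  [5] b2 r6: had r6 ⇒ H
  [6] b2 r0: had r6 ⇒ C
  [7] b2 r3: had r0 ⇒ C
  [8] b2 r7: had r3 ⇒ C
  [9] b1 r1: had r3 ⇒ C

CLASS = CONFLICT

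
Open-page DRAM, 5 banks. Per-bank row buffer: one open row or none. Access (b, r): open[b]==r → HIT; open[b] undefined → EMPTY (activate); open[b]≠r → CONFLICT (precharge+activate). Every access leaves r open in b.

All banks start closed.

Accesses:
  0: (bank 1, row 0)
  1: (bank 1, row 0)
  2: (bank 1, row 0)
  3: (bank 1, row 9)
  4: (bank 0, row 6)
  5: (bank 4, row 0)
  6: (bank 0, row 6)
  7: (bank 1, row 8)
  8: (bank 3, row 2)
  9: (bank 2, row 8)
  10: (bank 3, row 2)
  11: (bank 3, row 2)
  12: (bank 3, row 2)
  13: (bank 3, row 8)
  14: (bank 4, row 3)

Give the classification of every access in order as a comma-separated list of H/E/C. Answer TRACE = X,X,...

step 0: bank1 None->0 [EMPTY]
step 1: bank1 0->0 [HIT]
step 2: bank1 0->0 [HIT]
step 3: bank1 0->9 [CONFLICT]
step 4: bank0 None->6 [EMPTY]
step 5: bank4 None->0 [EMPTY]
step 6: bank0 6->6 [HIT]
step 7: bank1 9->8 [CONFLICT]
step 8: bank3 None->2 [EMPTY]
step 9: bank2 None->8 [EMPTY]
step 10: bank3 2->2 [HIT]
step 11: bank3 2->2 [HIT]
step 12: bank3 2->2 [HIT]
step 13: bank3 2->8 [CONFLICT]
step 14: bank4 0->3 [CONFLICT]

TRACE = E,H,H,C,E,E,H,C,E,E,H,H,H,C,C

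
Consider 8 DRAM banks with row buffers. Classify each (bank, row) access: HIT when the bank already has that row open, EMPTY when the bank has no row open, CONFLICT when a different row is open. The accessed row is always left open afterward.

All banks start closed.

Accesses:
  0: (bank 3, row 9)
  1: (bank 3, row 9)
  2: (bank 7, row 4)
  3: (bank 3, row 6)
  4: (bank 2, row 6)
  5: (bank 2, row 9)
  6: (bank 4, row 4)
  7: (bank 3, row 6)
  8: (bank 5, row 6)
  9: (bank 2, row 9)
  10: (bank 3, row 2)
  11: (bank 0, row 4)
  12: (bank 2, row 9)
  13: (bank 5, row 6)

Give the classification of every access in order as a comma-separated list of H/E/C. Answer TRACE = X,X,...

0: bank 3 row 9 — prev None → EMPTY
1: bank 3 row 9 — prev 9 → HIT
2: bank 7 row 4 — prev None → EMPTY
3: bank 3 row 6 — prev 9 → CONFLICT
4: bank 2 row 6 — prev None → EMPTY
5: bank 2 row 9 — prev 6 → CONFLICT
6: bank 4 row 4 — prev None → EMPTY
7: bank 3 row 6 — prev 6 → HIT
8: bank 5 row 6 — prev None → EMPTY
9: bank 2 row 9 — prev 9 → HIT
10: bank 3 row 2 — prev 6 → CONFLICT
11: bank 0 row 4 — prev None → EMPTY
12: bank 2 row 9 — prev 9 → HIT
13: bank 5 row 6 — prev 6 → HIT

TRACE = E,H,E,C,E,C,E,H,E,H,C,E,H,H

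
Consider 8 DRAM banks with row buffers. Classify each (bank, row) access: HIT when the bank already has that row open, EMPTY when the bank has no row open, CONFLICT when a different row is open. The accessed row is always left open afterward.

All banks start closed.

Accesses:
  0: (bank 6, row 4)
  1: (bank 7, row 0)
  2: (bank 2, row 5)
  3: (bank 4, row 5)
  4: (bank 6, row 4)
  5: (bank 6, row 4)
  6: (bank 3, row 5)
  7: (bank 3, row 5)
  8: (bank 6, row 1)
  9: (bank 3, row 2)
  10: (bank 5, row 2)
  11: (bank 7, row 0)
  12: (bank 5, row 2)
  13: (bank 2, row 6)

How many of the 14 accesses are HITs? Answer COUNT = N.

#0 (6,4) E
#1 (7,0) E
#2 (2,5) E
#3 (4,5) E
#4 (6,4) H  (was 4)
#5 (6,4) H  (was 4)
#6 (3,5) E
#7 (3,5) H  (was 5)
#8 (6,1) C  (was 4)
#9 (3,2) C  (was 5)
#10 (5,2) E
#11 (7,0) H  (was 0)
#12 (5,2) H  (was 2)
#13 (2,6) C  (was 5)

COUNT = 5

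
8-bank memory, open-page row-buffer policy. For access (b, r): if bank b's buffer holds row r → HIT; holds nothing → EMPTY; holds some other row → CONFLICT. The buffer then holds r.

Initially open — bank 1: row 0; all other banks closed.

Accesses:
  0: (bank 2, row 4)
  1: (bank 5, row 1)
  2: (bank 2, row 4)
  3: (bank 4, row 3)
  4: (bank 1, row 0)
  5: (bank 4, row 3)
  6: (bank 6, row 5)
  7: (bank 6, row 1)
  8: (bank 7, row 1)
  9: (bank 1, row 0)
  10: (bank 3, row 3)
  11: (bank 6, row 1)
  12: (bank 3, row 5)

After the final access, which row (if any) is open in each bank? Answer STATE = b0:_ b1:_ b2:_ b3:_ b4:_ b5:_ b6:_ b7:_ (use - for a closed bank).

step 0: bank2 None->4 [EMPTY]
step 1: bank5 None->1 [EMPTY]
step 2: bank2 4->4 [HIT]
step 3: bank4 None->3 [EMPTY]
step 4: bank1 0->0 [HIT]
step 5: bank4 3->3 [HIT]
step 6: bank6 None->5 [EMPTY]
step 7: bank6 5->1 [CONFLICT]
step 8: bank7 None->1 [EMPTY]
step 9: bank1 0->0 [HIT]
step 10: bank3 None->3 [EMPTY]
step 11: bank6 1->1 [HIT]
step 12: bank3 3->5 [CONFLICT]

STATE = b0:- b1:0 b2:4 b3:5 b4:3 b5:1 b6:1 b7:1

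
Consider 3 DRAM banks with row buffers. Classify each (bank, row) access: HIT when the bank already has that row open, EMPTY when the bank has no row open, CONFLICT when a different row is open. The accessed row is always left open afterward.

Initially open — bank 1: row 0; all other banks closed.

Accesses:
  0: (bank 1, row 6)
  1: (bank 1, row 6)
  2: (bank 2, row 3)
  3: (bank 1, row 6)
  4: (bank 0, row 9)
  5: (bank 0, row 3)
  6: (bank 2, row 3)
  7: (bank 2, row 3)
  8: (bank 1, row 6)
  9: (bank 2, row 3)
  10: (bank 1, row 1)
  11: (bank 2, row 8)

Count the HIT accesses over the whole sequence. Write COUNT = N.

COUNT = 6

  [0] b1 r6: had r0 ⇒ C
  [1] b1 r6: had r6 ⇒ H
  [2] b2 r3: no row ⇒ E
  [3] b1 r6: had r6 ⇒ H
  [4] b0 r9: no row ⇒ E
  [5] b0 r3: had r9 ⇒ C
  [6] b2 r3: had r3 ⇒ H
  [7] b2 r3: had r3 ⇒ H
  [8] b1 r6: had r6 ⇒ H
  [9] b2 r3: had r3 ⇒ H
  [10] b1 r1: had r6 ⇒ C
  [11] b2 r8: had r3 ⇒ C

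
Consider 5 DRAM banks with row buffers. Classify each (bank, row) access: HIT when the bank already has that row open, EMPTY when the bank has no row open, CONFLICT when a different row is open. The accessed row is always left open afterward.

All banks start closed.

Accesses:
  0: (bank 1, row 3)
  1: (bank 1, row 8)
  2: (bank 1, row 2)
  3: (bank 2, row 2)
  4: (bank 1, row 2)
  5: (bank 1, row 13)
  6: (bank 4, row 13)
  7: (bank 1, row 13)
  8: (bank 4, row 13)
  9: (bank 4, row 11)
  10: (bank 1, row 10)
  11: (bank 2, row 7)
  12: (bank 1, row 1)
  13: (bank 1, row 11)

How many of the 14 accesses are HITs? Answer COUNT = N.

  [0] b1 r3: no row ⇒ E
  [1] b1 r8: had r3 ⇒ C
  [2] b1 r2: had r8 ⇒ C
  [3] b2 r2: no row ⇒ E
  [4] b1 r2: had r2 ⇒ H
  [5] b1 r13: had r2 ⇒ C
  [6] b4 r13: no row ⇒ E
  [7] b1 r13: had r13 ⇒ H
  [8] b4 r13: had r13 ⇒ H
  [9] b4 r11: had r13 ⇒ C
  [10] b1 r10: had r13 ⇒ C
  [11] b2 r7: had r2 ⇒ C
  [12] b1 r1: had r10 ⇒ C
  [13] b1 r11: had r1 ⇒ C

COUNT = 3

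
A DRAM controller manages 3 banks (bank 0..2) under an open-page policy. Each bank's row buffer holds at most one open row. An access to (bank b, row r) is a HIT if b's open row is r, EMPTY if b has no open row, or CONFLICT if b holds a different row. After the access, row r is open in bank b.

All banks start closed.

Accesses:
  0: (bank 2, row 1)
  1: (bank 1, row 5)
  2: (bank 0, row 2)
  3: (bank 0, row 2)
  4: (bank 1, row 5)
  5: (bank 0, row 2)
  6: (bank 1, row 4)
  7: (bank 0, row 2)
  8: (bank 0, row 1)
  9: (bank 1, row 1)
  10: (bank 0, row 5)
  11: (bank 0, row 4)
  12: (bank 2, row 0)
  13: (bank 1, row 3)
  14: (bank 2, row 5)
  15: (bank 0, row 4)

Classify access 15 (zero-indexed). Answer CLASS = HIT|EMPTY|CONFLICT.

0: bank 2 row 1 — prev None → EMPTY
1: bank 1 row 5 — prev None → EMPTY
2: bank 0 row 2 — prev None → EMPTY
3: bank 0 row 2 — prev 2 → HIT
4: bank 1 row 5 — prev 5 → HIT
5: bank 0 row 2 — prev 2 → HIT
6: bank 1 row 4 — prev 5 → CONFLICT
7: bank 0 row 2 — prev 2 → HIT
8: bank 0 row 1 — prev 2 → CONFLICT
9: bank 1 row 1 — prev 4 → CONFLICT
10: bank 0 row 5 — prev 1 → CONFLICT
11: bank 0 row 4 — prev 5 → CONFLICT
12: bank 2 row 0 — prev 1 → CONFLICT
13: bank 1 row 3 — prev 1 → CONFLICT
14: bank 2 row 5 — prev 0 → CONFLICT
15: bank 0 row 4 — prev 4 → HIT

CLASS = HIT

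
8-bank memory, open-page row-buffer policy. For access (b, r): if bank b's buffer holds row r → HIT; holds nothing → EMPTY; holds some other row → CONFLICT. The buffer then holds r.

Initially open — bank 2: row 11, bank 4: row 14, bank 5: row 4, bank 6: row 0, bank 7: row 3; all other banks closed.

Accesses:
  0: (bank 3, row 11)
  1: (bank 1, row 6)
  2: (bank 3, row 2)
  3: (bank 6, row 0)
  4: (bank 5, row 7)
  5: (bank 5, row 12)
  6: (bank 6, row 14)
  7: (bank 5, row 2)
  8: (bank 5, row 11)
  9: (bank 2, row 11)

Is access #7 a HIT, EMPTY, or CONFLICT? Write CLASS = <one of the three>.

CLASS = CONFLICT

step 0: bank3 None->11 [EMPTY]
step 1: bank1 None->6 [EMPTY]
step 2: bank3 11->2 [CONFLICT]
step 3: bank6 0->0 [HIT]
step 4: bank5 4->7 [CONFLICT]
step 5: bank5 7->12 [CONFLICT]
step 6: bank6 0->14 [CONFLICT]
step 7: bank5 12->2 [CONFLICT]
step 8: bank5 2->11 [CONFLICT]
step 9: bank2 11->11 [HIT]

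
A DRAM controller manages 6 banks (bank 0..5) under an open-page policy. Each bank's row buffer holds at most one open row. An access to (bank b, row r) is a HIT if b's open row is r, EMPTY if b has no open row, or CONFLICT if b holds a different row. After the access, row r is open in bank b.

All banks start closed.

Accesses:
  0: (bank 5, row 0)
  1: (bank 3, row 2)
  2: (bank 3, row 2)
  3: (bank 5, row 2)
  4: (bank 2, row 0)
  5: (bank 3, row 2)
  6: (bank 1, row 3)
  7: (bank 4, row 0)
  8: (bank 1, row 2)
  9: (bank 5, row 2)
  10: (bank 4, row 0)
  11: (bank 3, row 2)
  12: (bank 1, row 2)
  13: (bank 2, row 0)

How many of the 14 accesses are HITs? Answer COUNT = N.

step 0: bank5 None->0 [EMPTY]
step 1: bank3 None->2 [EMPTY]
step 2: bank3 2->2 [HIT]
step 3: bank5 0->2 [CONFLICT]
step 4: bank2 None->0 [EMPTY]
step 5: bank3 2->2 [HIT]
step 6: bank1 None->3 [EMPTY]
step 7: bank4 None->0 [EMPTY]
step 8: bank1 3->2 [CONFLICT]
step 9: bank5 2->2 [HIT]
step 10: bank4 0->0 [HIT]
step 11: bank3 2->2 [HIT]
step 12: bank1 2->2 [HIT]
step 13: bank2 0->0 [HIT]

COUNT = 7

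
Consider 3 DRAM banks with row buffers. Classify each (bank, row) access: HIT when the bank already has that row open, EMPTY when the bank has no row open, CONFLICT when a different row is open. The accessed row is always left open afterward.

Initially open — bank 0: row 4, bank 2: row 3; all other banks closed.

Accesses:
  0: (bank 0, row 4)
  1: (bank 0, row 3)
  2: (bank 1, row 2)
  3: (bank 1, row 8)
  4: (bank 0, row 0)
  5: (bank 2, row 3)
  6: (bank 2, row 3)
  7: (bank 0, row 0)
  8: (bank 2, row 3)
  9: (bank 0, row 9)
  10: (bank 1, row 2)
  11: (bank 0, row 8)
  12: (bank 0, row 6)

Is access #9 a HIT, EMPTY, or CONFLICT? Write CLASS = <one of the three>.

CLASS = CONFLICT

#0 (0,4) H  (was 4)
#1 (0,3) C  (was 4)
#2 (1,2) E
#3 (1,8) C  (was 2)
#4 (0,0) C  (was 3)
#5 (2,3) H  (was 3)
#6 (2,3) H  (was 3)
#7 (0,0) H  (was 0)
#8 (2,3) H  (was 3)
#9 (0,9) C  (was 0)
#10 (1,2) C  (was 8)
#11 (0,8) C  (was 9)
#12 (0,6) C  (was 8)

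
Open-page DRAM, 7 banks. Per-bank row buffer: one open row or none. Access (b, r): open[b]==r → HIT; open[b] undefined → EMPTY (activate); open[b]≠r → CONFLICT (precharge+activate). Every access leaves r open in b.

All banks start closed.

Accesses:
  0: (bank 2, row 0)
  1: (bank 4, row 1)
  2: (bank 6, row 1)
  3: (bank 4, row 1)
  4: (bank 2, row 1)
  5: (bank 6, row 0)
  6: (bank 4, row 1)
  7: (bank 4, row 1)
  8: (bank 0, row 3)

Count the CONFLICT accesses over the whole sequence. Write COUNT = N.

  [0] b2 r0: no row ⇒ E
  [1] b4 r1: no row ⇒ E
  [2] b6 r1: no row ⇒ E
  [3] b4 r1: had r1 ⇒ H
  [4] b2 r1: had r0 ⇒ C
  [5] b6 r0: had r1 ⇒ C
  [6] b4 r1: had r1 ⇒ H
  [7] b4 r1: had r1 ⇒ H
  [8] b0 r3: no row ⇒ E

COUNT = 2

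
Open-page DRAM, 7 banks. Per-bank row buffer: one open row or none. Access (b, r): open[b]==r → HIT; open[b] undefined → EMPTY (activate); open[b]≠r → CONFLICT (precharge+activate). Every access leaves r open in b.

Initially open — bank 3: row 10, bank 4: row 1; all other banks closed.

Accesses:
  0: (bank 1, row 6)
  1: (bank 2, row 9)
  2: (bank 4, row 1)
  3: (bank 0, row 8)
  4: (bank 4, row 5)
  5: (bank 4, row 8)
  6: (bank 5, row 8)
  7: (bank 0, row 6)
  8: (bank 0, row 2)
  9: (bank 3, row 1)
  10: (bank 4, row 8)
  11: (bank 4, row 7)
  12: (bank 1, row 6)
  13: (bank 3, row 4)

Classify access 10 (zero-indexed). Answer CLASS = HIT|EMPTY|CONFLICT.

#0 (1,6) E
#1 (2,9) E
#2 (4,1) H  (was 1)
#3 (0,8) E
#4 (4,5) C  (was 1)
#5 (4,8) C  (was 5)
#6 (5,8) E
#7 (0,6) C  (was 8)
#8 (0,2) C  (was 6)
#9 (3,1) C  (was 10)
#10 (4,8) H  (was 8)
#11 (4,7) C  (was 8)
#12 (1,6) H  (was 6)
#13 (3,4) C  (was 1)

CLASS = HIT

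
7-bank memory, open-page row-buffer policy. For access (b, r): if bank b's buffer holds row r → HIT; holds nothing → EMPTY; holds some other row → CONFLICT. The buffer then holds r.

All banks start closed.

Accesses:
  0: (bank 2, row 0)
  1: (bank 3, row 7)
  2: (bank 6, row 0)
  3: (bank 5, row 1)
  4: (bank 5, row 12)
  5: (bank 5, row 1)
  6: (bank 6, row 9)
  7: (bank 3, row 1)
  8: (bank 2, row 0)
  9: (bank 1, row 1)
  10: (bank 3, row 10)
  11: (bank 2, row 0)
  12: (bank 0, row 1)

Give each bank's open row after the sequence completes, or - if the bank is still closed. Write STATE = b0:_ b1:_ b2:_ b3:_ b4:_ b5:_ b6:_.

0: bank 2 row 0 — prev None → EMPTY
1: bank 3 row 7 — prev None → EMPTY
2: bank 6 row 0 — prev None → EMPTY
3: bank 5 row 1 — prev None → EMPTY
4: bank 5 row 12 — prev 1 → CONFLICT
5: bank 5 row 1 — prev 12 → CONFLICT
6: bank 6 row 9 — prev 0 → CONFLICT
7: bank 3 row 1 — prev 7 → CONFLICT
8: bank 2 row 0 — prev 0 → HIT
9: bank 1 row 1 — prev None → EMPTY
10: bank 3 row 10 — prev 1 → CONFLICT
11: bank 2 row 0 — prev 0 → HIT
12: bank 0 row 1 — prev None → EMPTY

STATE = b0:1 b1:1 b2:0 b3:10 b4:- b5:1 b6:9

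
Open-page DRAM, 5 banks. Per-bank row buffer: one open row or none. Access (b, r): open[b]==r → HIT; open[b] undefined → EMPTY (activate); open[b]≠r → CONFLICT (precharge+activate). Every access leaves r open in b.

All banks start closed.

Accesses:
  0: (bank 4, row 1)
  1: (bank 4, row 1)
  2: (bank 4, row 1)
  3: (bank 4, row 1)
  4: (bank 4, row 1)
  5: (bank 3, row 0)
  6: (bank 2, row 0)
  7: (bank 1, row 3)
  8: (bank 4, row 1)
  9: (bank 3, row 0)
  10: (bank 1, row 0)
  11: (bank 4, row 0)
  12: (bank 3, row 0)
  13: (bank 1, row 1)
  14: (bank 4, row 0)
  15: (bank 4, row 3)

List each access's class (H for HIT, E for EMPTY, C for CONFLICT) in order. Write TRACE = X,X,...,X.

0: bank 4 row 1 — prev None → EMPTY
1: bank 4 row 1 — prev 1 → HIT
2: bank 4 row 1 — prev 1 → HIT
3: bank 4 row 1 — prev 1 → HIT
4: bank 4 row 1 — prev 1 → HIT
5: bank 3 row 0 — prev None → EMPTY
6: bank 2 row 0 — prev None → EMPTY
7: bank 1 row 3 — prev None → EMPTY
8: bank 4 row 1 — prev 1 → HIT
9: bank 3 row 0 — prev 0 → HIT
10: bank 1 row 0 — prev 3 → CONFLICT
11: bank 4 row 0 — prev 1 → CONFLICT
12: bank 3 row 0 — prev 0 → HIT
13: bank 1 row 1 — prev 0 → CONFLICT
14: bank 4 row 0 — prev 0 → HIT
15: bank 4 row 3 — prev 0 → CONFLICT

TRACE = E,H,H,H,H,E,E,E,H,H,C,C,H,C,H,C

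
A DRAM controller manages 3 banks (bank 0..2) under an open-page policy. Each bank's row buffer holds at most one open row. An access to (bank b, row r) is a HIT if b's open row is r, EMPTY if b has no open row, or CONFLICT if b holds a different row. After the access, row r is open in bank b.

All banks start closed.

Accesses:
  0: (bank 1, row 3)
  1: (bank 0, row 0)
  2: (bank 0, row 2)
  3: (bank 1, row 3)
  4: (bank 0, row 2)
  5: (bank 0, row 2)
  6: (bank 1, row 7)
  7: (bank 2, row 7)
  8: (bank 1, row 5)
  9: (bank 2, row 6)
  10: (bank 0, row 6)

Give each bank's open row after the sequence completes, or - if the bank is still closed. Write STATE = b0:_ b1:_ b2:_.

0: bank 1 row 3 — prev None → EMPTY
1: bank 0 row 0 — prev None → EMPTY
2: bank 0 row 2 — prev 0 → CONFLICT
3: bank 1 row 3 — prev 3 → HIT
4: bank 0 row 2 — prev 2 → HIT
5: bank 0 row 2 — prev 2 → HIT
6: bank 1 row 7 — prev 3 → CONFLICT
7: bank 2 row 7 — prev None → EMPTY
8: bank 1 row 5 — prev 7 → CONFLICT
9: bank 2 row 6 — prev 7 → CONFLICT
10: bank 0 row 6 — prev 2 → CONFLICT

STATE = b0:6 b1:5 b2:6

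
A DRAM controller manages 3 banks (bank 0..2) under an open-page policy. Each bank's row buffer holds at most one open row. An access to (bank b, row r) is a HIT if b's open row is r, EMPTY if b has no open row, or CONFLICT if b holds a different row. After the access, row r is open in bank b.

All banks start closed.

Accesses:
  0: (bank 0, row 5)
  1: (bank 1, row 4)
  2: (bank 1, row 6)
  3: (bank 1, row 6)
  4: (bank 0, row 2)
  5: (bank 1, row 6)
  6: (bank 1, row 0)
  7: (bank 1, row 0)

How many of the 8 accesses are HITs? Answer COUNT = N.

#0 (0,5) E
#1 (1,4) E
#2 (1,6) C  (was 4)
#3 (1,6) H  (was 6)
#4 (0,2) C  (was 5)
#5 (1,6) H  (was 6)
#6 (1,0) C  (was 6)
#7 (1,0) H  (was 0)

COUNT = 3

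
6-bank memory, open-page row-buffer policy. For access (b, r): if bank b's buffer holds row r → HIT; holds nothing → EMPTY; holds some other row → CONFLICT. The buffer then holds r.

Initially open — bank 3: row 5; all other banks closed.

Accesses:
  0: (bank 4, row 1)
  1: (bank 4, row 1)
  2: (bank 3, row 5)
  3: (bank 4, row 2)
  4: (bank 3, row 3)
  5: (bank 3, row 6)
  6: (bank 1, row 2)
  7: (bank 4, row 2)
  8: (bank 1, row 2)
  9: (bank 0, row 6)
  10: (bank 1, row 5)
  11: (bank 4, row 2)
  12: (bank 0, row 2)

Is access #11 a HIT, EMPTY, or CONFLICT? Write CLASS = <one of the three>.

#0 (4,1) E
#1 (4,1) H  (was 1)
#2 (3,5) H  (was 5)
#3 (4,2) C  (was 1)
#4 (3,3) C  (was 5)
#5 (3,6) C  (was 3)
#6 (1,2) E
#7 (4,2) H  (was 2)
#8 (1,2) H  (was 2)
#9 (0,6) E
#10 (1,5) C  (was 2)
#11 (4,2) H  (was 2)
#12 (0,2) C  (was 6)

CLASS = HIT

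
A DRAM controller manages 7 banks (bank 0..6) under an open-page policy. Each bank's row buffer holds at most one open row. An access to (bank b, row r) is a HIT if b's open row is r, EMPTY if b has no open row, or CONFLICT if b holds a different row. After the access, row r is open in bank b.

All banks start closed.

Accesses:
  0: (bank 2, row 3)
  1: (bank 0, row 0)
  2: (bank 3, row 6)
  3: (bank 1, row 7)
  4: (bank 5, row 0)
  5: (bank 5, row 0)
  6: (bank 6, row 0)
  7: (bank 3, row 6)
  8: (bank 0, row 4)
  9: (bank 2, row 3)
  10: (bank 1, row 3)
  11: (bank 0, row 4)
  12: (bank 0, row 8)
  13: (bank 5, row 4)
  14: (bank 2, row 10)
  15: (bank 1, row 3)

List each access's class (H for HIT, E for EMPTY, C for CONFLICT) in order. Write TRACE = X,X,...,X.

TRACE = E,E,E,E,E,H,E,H,C,H,C,H,C,C,C,H

0: bank 2 row 3 — prev None → EMPTY
1: bank 0 row 0 — prev None → EMPTY
2: bank 3 row 6 — prev None → EMPTY
3: bank 1 row 7 — prev None → EMPTY
4: bank 5 row 0 — prev None → EMPTY
5: bank 5 row 0 — prev 0 → HIT
6: bank 6 row 0 — prev None → EMPTY
7: bank 3 row 6 — prev 6 → HIT
8: bank 0 row 4 — prev 0 → CONFLICT
9: bank 2 row 3 — prev 3 → HIT
10: bank 1 row 3 — prev 7 → CONFLICT
11: bank 0 row 4 — prev 4 → HIT
12: bank 0 row 8 — prev 4 → CONFLICT
13: bank 5 row 4 — prev 0 → CONFLICT
14: bank 2 row 10 — prev 3 → CONFLICT
15: bank 1 row 3 — prev 3 → HIT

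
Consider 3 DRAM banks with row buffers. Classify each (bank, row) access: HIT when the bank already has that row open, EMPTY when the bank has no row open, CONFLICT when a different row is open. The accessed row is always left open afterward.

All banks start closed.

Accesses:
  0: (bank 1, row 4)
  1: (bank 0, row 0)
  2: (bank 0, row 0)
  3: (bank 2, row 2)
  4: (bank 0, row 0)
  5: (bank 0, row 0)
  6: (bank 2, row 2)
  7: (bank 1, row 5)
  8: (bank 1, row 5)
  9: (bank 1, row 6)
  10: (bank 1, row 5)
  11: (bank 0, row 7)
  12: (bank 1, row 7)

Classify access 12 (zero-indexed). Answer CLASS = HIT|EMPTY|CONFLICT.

#0 (1,4) E
#1 (0,0) E
#2 (0,0) H  (was 0)
#3 (2,2) E
#4 (0,0) H  (was 0)
#5 (0,0) H  (was 0)
#6 (2,2) H  (was 2)
#7 (1,5) C  (was 4)
#8 (1,5) H  (was 5)
#9 (1,6) C  (was 5)
#10 (1,5) C  (was 6)
#11 (0,7) C  (was 0)
#12 (1,7) C  (was 5)

CLASS = CONFLICT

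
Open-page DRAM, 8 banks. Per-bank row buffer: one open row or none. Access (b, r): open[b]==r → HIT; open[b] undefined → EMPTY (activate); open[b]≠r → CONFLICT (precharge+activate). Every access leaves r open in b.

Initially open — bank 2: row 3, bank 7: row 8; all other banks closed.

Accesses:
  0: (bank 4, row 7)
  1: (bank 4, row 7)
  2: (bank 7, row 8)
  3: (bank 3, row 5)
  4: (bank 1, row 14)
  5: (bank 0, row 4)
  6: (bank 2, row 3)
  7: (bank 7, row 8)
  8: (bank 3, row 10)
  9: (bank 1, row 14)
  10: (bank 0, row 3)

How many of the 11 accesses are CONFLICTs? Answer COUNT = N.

COUNT = 2

  [0] b4 r7: no row ⇒ E
  [1] b4 r7: had r7 ⇒ H
  [2] b7 r8: had r8 ⇒ H
  [3] b3 r5: no row ⇒ E
  [4] b1 r14: no row ⇒ E
  [5] b0 r4: no row ⇒ E
  [6] b2 r3: had r3 ⇒ H
  [7] b7 r8: had r8 ⇒ H
  [8] b3 r10: had r5 ⇒ C
  [9] b1 r14: had r14 ⇒ H
  [10] b0 r3: had r4 ⇒ C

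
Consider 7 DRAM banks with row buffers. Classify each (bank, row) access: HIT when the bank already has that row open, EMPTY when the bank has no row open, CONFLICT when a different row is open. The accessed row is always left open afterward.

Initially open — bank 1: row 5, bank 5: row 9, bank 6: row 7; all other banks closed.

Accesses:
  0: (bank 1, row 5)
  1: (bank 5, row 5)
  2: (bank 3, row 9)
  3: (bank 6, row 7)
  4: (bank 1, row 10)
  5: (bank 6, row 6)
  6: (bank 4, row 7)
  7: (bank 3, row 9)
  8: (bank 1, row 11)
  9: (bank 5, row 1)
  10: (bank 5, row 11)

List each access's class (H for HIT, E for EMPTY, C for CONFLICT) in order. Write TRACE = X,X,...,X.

TRACE = H,C,E,H,C,C,E,H,C,C,C

#0 (1,5) H  (was 5)
#1 (5,5) C  (was 9)
#2 (3,9) E
#3 (6,7) H  (was 7)
#4 (1,10) C  (was 5)
#5 (6,6) C  (was 7)
#6 (4,7) E
#7 (3,9) H  (was 9)
#8 (1,11) C  (was 10)
#9 (5,1) C  (was 5)
#10 (5,11) C  (was 1)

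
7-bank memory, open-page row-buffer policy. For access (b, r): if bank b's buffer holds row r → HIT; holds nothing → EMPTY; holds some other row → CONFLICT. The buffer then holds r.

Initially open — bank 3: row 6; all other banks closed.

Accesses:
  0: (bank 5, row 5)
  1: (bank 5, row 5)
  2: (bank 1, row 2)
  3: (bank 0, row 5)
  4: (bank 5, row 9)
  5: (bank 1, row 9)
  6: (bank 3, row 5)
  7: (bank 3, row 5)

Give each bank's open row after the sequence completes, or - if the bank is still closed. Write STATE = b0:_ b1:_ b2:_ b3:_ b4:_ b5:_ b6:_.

STATE = b0:5 b1:9 b2:- b3:5 b4:- b5:9 b6:-

0: bank 5 row 5 — prev None → EMPTY
1: bank 5 row 5 — prev 5 → HIT
2: bank 1 row 2 — prev None → EMPTY
3: bank 0 row 5 — prev None → EMPTY
4: bank 5 row 9 — prev 5 → CONFLICT
5: bank 1 row 9 — prev 2 → CONFLICT
6: bank 3 row 5 — prev 6 → CONFLICT
7: bank 3 row 5 — prev 5 → HIT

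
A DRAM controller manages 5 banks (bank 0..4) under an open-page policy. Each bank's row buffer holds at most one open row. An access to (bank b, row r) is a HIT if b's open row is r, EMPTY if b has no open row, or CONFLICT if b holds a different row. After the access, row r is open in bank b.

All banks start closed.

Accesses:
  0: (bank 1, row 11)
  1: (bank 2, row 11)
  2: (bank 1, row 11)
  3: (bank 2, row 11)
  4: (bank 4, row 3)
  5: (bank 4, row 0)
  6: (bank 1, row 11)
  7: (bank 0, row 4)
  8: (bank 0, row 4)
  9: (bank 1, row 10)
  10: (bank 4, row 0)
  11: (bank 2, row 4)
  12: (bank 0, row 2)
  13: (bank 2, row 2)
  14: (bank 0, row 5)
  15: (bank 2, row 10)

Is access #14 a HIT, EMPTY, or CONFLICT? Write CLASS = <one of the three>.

CLASS = CONFLICT

0: bank 1 row 11 — prev None → EMPTY
1: bank 2 row 11 — prev None → EMPTY
2: bank 1 row 11 — prev 11 → HIT
3: bank 2 row 11 — prev 11 → HIT
4: bank 4 row 3 — prev None → EMPTY
5: bank 4 row 0 — prev 3 → CONFLICT
6: bank 1 row 11 — prev 11 → HIT
7: bank 0 row 4 — prev None → EMPTY
8: bank 0 row 4 — prev 4 → HIT
9: bank 1 row 10 — prev 11 → CONFLICT
10: bank 4 row 0 — prev 0 → HIT
11: bank 2 row 4 — prev 11 → CONFLICT
12: bank 0 row 2 — prev 4 → CONFLICT
13: bank 2 row 2 — prev 4 → CONFLICT
14: bank 0 row 5 — prev 2 → CONFLICT
15: bank 2 row 10 — prev 2 → CONFLICT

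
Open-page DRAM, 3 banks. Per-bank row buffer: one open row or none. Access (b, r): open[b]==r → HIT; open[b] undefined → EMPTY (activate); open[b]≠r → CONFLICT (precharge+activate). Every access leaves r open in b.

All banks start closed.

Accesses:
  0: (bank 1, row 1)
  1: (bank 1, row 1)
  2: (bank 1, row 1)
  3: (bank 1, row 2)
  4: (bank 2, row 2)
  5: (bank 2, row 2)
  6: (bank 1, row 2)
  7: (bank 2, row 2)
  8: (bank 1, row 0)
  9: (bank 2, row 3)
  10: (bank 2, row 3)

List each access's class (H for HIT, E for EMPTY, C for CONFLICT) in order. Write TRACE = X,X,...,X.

TRACE = E,H,H,C,E,H,H,H,C,C,H

  [0] b1 r1: no row ⇒ E
  [1] b1 r1: had r1 ⇒ H
  [2] b1 r1: had r1 ⇒ H
  [3] b1 r2: had r1 ⇒ C
  [4] b2 r2: no row ⇒ E
  [5] b2 r2: had r2 ⇒ H
  [6] b1 r2: had r2 ⇒ H
  [7] b2 r2: had r2 ⇒ H
  [8] b1 r0: had r2 ⇒ C
  [9] b2 r3: had r2 ⇒ C
  [10] b2 r3: had r3 ⇒ H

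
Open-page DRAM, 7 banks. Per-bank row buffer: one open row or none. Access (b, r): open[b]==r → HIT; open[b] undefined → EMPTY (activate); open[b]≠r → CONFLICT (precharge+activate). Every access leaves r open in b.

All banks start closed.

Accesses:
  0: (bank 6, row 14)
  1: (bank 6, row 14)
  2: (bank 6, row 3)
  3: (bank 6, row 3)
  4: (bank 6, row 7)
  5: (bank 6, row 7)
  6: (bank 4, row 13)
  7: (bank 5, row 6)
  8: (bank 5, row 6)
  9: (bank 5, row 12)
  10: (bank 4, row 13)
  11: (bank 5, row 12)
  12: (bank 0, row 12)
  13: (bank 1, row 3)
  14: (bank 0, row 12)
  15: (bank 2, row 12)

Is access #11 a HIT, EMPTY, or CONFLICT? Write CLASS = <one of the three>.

CLASS = HIT

  [0] b6 r14: no row ⇒ E
  [1] b6 r14: had r14 ⇒ H
  [2] b6 r3: had r14 ⇒ C
  [3] b6 r3: had r3 ⇒ H
  [4] b6 r7: had r3 ⇒ C
  [5] b6 r7: had r7 ⇒ H
  [6] b4 r13: no row ⇒ E
  [7] b5 r6: no row ⇒ E
  [8] b5 r6: had r6 ⇒ H
  [9] b5 r12: had r6 ⇒ C
  [10] b4 r13: had r13 ⇒ H
  [11] b5 r12: had r12 ⇒ H
  [12] b0 r12: no row ⇒ E
  [13] b1 r3: no row ⇒ E
  [14] b0 r12: had r12 ⇒ H
  [15] b2 r12: no row ⇒ E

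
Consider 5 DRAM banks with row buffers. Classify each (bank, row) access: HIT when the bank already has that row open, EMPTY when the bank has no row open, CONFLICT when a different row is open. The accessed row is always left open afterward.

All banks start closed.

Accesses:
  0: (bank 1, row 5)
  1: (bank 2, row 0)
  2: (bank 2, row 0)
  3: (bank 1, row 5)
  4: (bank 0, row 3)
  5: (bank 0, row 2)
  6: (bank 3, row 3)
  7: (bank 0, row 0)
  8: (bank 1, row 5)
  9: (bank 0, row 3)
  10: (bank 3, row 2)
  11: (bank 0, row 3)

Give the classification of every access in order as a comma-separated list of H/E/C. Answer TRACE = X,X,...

TRACE = E,E,H,H,E,C,E,C,H,C,C,H

#0 (1,5) E
#1 (2,0) E
#2 (2,0) H  (was 0)
#3 (1,5) H  (was 5)
#4 (0,3) E
#5 (0,2) C  (was 3)
#6 (3,3) E
#7 (0,0) C  (was 2)
#8 (1,5) H  (was 5)
#9 (0,3) C  (was 0)
#10 (3,2) C  (was 3)
#11 (0,3) H  (was 3)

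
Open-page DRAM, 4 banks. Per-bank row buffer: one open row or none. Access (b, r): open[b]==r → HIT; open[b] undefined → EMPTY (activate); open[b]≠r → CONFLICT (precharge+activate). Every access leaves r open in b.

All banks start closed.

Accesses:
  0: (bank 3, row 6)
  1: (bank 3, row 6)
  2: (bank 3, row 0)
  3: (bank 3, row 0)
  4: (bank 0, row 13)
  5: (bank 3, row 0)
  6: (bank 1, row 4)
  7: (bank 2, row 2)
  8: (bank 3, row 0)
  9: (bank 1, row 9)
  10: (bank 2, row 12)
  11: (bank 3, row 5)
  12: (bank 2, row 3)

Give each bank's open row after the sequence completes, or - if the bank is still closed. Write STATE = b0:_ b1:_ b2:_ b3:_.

STATE = b0:13 b1:9 b2:3 b3:5

step 0: bank3 None->6 [EMPTY]
step 1: bank3 6->6 [HIT]
step 2: bank3 6->0 [CONFLICT]
step 3: bank3 0->0 [HIT]
step 4: bank0 None->13 [EMPTY]
step 5: bank3 0->0 [HIT]
step 6: bank1 None->4 [EMPTY]
step 7: bank2 None->2 [EMPTY]
step 8: bank3 0->0 [HIT]
step 9: bank1 4->9 [CONFLICT]
step 10: bank2 2->12 [CONFLICT]
step 11: bank3 0->5 [CONFLICT]
step 12: bank2 12->3 [CONFLICT]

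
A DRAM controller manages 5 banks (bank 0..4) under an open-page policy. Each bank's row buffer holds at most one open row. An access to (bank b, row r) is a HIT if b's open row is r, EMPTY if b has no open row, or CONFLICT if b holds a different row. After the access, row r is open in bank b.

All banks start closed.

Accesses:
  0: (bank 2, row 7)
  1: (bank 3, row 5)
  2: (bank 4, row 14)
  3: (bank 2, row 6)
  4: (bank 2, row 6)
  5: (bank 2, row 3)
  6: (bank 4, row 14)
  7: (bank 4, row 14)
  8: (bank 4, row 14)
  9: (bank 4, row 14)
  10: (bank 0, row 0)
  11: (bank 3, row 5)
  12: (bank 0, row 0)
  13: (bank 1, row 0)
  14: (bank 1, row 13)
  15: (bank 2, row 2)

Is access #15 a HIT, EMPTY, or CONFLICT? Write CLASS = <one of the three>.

  [0] b2 r7: no row ⇒ E
  [1] b3 r5: no row ⇒ E
  [2] b4 r14: no row ⇒ E
  [3] b2 r6: had r7 ⇒ C
  [4] b2 r6: had r6 ⇒ H
  [5] b2 r3: had r6 ⇒ C
  [6] b4 r14: had r14 ⇒ H
  [7] b4 r14: had r14 ⇒ H
  [8] b4 r14: had r14 ⇒ H
  [9] b4 r14: had r14 ⇒ H
  [10] b0 r0: no row ⇒ E
  [11] b3 r5: had r5 ⇒ H
  [12] b0 r0: had r0 ⇒ H
  [13] b1 r0: no row ⇒ E
  [14] b1 r13: had r0 ⇒ C
  [15] b2 r2: had r3 ⇒ C

CLASS = CONFLICT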